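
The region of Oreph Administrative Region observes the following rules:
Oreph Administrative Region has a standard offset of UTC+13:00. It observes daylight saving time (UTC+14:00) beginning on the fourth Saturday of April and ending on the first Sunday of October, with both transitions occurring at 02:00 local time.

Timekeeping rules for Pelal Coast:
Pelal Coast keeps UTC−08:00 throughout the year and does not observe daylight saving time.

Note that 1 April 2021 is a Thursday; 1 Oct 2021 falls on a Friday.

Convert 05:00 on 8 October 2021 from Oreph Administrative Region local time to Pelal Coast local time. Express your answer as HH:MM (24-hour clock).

1 April 2021 is a Thursday, so the first Saturday is April 3 and the fourth is April 24.
1 October 2021 is a Friday, so the first Sunday is October 3.
8 October 2021 is outside the daylight-saving period (24 April – 3 October), so Oreph Administrative Region is on standard time, UTC+13:00.
05:00 Oreph Administrative Region − 13h = 16:00 UTC (rolling into the previous day, 7 October 2021).
Pelal Coast has no daylight saving, so its offset is UTC−08:00 year-round.
16:00 UTC − 8h = 08:00 Pelal Coast.

08:00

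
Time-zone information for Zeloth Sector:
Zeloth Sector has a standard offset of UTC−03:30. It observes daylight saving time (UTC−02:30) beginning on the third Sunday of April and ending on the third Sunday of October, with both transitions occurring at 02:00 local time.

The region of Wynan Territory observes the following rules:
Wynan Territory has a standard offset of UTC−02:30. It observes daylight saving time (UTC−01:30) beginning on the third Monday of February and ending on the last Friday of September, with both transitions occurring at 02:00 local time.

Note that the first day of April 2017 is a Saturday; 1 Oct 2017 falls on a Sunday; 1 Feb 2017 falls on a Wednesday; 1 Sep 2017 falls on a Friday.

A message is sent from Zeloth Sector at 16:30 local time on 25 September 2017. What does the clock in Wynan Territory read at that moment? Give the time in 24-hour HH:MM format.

17:30

1 April 2017 is a Saturday, so the first Sunday is April 2 and the third is April 16.
1 October 2017 is a Sunday, so the first Sunday is October 1 and the third is October 15.
25 September 2017 falls between 16 April and 15 October, so daylight saving is in effect and Zeloth Sector is at UTC−02:30.
16:30 Zeloth Sector + 2h30m = 19:00 UTC.
1 February 2017 is a Wednesday, so the first Monday is February 6 and the third is February 20.
1 September 2017 is a Friday, so Fridays fall on 1, 8, 15, 22, 29; the last is September 29.
At the standard offset (UTC−02:30), 19:00 UTC − 2h30m = 16:30 Wynan Territory standard time.
The standard-time date in Wynan Territory, 25 September 2017, falls between 20 February and 29 September, so daylight saving is in effect and Wynan Territory is at UTC−01:30.
19:00 UTC − 1h30m = 17:30 Wynan Territory.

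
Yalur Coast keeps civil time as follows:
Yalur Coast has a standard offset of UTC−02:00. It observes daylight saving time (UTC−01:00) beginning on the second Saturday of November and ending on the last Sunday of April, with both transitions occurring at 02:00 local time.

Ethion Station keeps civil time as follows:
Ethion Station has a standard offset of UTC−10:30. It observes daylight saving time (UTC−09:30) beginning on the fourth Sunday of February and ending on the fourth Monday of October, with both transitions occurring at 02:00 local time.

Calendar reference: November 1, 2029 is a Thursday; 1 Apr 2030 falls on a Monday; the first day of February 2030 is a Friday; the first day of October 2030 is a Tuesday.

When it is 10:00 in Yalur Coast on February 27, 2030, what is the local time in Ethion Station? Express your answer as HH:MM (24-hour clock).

1 November 2029 is a Thursday, so the first Saturday is November 3 and the second is November 10.
1 April 2030 is a Monday, so Sundays fall on 7, 14, 21, 28; the last is April 28.
February 27, 2030 falls between 10 November 2029 and 28 April 2030, so daylight saving is in effect and Yalur Coast is at UTC−01:00.
10:00 Yalur Coast + 1h = 11:00 UTC.
1 February 2030 is a Friday, so the first Sunday is February 3 and the fourth is February 24.
1 October 2030 is a Tuesday, so the first Monday is October 7 and the fourth is October 28.
At the standard offset (UTC−10:30), 11:00 UTC − 10h30m = 00:30 Ethion Station standard time.
Daylight saving runs 24 February – 28 October; the standard-time date in Ethion Station, February 27, 2030, is inside that window, so Ethion Station is at UTC−09:30.
11:00 UTC − 9h30m = 01:30 Ethion Station.

01:30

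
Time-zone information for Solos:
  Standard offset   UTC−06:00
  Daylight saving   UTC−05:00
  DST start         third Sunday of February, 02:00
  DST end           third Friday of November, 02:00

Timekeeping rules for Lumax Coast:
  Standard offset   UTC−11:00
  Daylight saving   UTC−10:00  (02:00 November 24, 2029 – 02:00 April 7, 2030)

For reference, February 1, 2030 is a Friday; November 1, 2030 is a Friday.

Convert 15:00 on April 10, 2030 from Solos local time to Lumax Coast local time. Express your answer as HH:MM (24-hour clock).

09:00

1 February 2030 is a Friday, so the first Sunday is February 3 and the third is February 17.
1 November 2030 is a Friday, so the first Friday is November 1 and the third is November 15.
April 10, 2030 falls between 17 February and 15 November, so daylight saving is in effect and Solos is at UTC−05:00.
15:00 Solos + 5h = 20:00 UTC.
At the standard offset (UTC−11:00), 20:00 UTC − 11h = 09:00 Lumax Coast standard time.
The standard-time date in Lumax Coast, April 10, 2030, is outside the daylight-saving period (24 November 2029 – 7 April 2030), so Lumax Coast is on standard time, UTC−11:00.
20:00 UTC − 11h = 09:00 Lumax Coast.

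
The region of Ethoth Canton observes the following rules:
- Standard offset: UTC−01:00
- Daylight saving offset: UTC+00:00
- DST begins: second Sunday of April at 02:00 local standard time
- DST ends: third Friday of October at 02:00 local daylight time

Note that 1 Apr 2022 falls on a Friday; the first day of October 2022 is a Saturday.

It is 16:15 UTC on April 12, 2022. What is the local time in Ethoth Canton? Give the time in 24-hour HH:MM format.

1 April 2022 is a Friday, so the first Sunday is April 3 and the second is April 10.
1 October 2022 is a Saturday, so the first Friday is October 7 and the third is October 21.
At the standard offset (UTC−01:00), 16:15 UTC − 1h = 15:15 Ethoth Canton standard time.
Daylight saving runs 10 April – 21 October; the standard-time date in Ethoth Canton, April 12, 2022, is inside that window, so Ethoth Canton is at UTC+00:00.
16:15 UTC + 0h = 16:15 local.

16:15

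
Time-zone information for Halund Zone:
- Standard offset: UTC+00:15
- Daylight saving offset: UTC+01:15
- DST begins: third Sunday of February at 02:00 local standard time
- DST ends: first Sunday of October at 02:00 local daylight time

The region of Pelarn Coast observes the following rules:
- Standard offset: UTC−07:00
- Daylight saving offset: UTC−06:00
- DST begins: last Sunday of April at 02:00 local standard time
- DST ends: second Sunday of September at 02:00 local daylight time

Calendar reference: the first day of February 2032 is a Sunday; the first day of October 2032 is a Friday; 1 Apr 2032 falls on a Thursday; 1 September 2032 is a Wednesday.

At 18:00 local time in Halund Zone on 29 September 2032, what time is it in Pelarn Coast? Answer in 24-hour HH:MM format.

09:45

1 February 2032 is a Sunday, so the first Sunday is February 1 and the third is February 15.
1 October 2032 is a Friday, so the first Sunday is October 3.
29 September 2032 falls between 15 February and 3 October, so daylight saving is in effect and Halund Zone is at UTC+01:15.
18:00 Halund Zone − 1h15m = 16:45 UTC.
1 April 2032 is a Thursday, so Sundays fall on 4, 11, 18, 25; the last is April 25.
1 September 2032 is a Wednesday, so the first Sunday is September 5 and the second is September 12.
At the standard offset (UTC−07:00), 16:45 UTC − 7h = 09:45 Pelarn Coast standard time.
Daylight saving runs 25 April – 12 September; the standard-time date in Pelarn Coast, 29 September 2032, is outside that window, so Pelarn Coast is on standard time at UTC−07:00.
16:45 UTC − 7h = 09:45 Pelarn Coast.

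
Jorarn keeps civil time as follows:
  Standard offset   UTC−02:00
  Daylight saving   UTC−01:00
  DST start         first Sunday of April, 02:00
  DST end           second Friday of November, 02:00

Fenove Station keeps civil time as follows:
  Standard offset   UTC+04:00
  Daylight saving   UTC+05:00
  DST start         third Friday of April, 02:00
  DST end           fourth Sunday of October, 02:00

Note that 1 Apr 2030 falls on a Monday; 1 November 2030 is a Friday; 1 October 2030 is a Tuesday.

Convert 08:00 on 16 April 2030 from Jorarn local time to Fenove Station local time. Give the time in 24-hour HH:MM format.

13:00

1 April 2030 is a Monday, so the first Sunday is April 7.
1 November 2030 is a Friday, so the first Friday is November 1 and the second is November 8.
Daylight saving runs 7 April – 8 November; 16 April 2030 is inside that window, so Jorarn is at UTC−01:00.
08:00 Jorarn + 1h = 09:00 UTC.
1 April 2030 is a Monday, so the first Friday is April 5 and the third is April 19.
1 October 2030 is a Tuesday, so the first Sunday is October 6 and the fourth is October 27.
At the standard offset (UTC+04:00), 09:00 UTC + 4h = 13:00 Fenove Station standard time.
The standard-time date in Fenove Station, 16 April 2030, is outside the daylight-saving period (19 April – 27 October), so Fenove Station is on standard time, UTC+04:00.
09:00 UTC + 4h = 13:00 Fenove Station.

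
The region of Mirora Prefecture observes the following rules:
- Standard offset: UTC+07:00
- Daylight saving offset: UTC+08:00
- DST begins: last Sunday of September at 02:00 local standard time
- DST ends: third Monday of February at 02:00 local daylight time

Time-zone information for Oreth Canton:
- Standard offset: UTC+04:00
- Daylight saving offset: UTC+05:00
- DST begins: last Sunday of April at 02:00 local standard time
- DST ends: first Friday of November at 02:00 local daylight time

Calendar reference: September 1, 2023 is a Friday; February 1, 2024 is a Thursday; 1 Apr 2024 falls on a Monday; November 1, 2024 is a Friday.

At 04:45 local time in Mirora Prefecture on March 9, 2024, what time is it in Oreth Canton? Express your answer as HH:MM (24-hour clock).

01:45

1 September 2023 is a Friday, so Sundays fall on 3, 10, 17, 24; the last is September 24.
1 February 2024 is a Thursday, so the first Monday is February 5 and the third is February 19.
Daylight saving runs 24 September 2023 – 19 February 2024; March 9, 2024 is outside that window, so Mirora Prefecture is on standard time at UTC+07:00.
04:45 Mirora Prefecture − 7h = 21:45 UTC (rolling into the previous day, 8 March 2024).
1 April 2024 is a Monday, so Sundays fall on 7, 14, 21, 28; the last is April 28.
1 November 2024 is a Friday, so the first Friday is November 1.
At the standard offset (UTC+04:00), 21:45 UTC + 4h = 01:45 Oreth Canton standard time (rolling into the next day, 9 March 2024).
The standard-time date in Oreth Canton, March 9, 2024, is outside the daylight-saving period (28 April – 1 November), so Oreth Canton is on standard time, UTC+04:00.
21:45 UTC + 4h = 01:45 Oreth Canton (rolling into the next day, 9 March 2024).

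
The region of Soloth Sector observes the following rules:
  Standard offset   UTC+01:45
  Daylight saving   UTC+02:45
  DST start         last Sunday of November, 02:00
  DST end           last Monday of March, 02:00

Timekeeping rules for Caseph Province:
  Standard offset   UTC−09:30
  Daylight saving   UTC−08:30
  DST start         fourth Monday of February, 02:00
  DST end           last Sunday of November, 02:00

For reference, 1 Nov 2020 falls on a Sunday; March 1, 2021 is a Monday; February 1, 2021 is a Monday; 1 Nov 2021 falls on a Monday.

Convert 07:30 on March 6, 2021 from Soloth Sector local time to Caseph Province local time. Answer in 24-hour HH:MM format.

1 November 2020 is a Sunday, so Sundays fall on 1, 8, 15, 22, 29; the last is November 29.
1 March 2021 is a Monday, so Mondays fall on 1, 8, 15, 22, 29; the last is March 29.
Daylight saving runs 29 November 2020 – 29 March 2021; March 6, 2021 is inside that window, so Soloth Sector is at UTC+02:45.
07:30 Soloth Sector − 2h45m = 04:45 UTC.
1 February 2021 is a Monday, so the first Monday is February 1 and the fourth is February 22.
1 November 2021 is a Monday, so Sundays fall on 7, 14, 21, 28; the last is November 28.
At the standard offset (UTC−09:30), 04:45 UTC − 9h30m = 19:15 Caseph Province standard time (rolling into the previous day, 5 March 2021).
The standard-time date in Caseph Province, March 5, 2021, falls between 22 February and 28 November, so daylight saving is in effect and Caseph Province is at UTC−08:30.
04:45 UTC − 8h30m = 20:15 Caseph Province (rolling into the previous day, 5 March 2021).

20:15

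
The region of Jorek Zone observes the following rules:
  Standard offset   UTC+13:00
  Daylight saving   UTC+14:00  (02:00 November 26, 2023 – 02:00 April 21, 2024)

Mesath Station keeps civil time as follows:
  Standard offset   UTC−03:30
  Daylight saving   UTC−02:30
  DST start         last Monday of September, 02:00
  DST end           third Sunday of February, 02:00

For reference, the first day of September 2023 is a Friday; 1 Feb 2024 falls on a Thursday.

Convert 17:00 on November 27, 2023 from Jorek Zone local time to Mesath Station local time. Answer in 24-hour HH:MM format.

November 27, 2023 lies within the daylight-saving period (26 November 2023 – 21 April 2024), so Jorek Zone is on daylight time, UTC+14:00.
17:00 Jorek Zone − 14h = 03:00 UTC.
1 September 2023 is a Friday, so Mondays fall on 4, 11, 18, 25; the last is September 25.
1 February 2024 is a Thursday, so the first Sunday is February 4 and the third is February 18.
At the standard offset (UTC−03:30), 03:00 UTC − 3h30m = 23:30 Mesath Station standard time (rolling into the previous day, 26 November 2023).
Daylight saving runs 25 September 2023 – 18 February 2024; the standard-time date in Mesath Station, November 26, 2023, is inside that window, so Mesath Station is at UTC−02:30.
03:00 UTC − 2h30m = 00:30 Mesath Station.

00:30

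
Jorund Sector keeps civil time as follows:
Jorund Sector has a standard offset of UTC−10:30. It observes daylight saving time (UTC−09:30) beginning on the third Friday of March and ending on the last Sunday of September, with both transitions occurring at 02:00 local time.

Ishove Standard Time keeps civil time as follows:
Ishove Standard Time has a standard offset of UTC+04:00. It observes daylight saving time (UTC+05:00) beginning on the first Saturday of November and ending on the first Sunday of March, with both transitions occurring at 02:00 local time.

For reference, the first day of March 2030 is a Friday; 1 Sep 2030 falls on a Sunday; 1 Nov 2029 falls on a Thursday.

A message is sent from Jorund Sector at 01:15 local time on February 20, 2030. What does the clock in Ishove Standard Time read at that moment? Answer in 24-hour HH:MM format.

1 March 2030 is a Friday, so the first Friday is March 1 and the third is March 15.
1 September 2030 is a Sunday, so Sundays fall on 1, 8, 15, 22, 29; the last is September 29.
Daylight saving runs 15 March – 29 September; February 20, 2030 is outside that window, so Jorund Sector is on standard time at UTC−10:30.
01:15 Jorund Sector + 10h30m = 11:45 UTC.
1 November 2029 is a Thursday, so the first Saturday is November 3.
1 March 2030 is a Friday, so the first Sunday is March 3.
At the standard offset (UTC+04:00), 11:45 UTC + 4h = 15:45 Ishove Standard Time standard time.
Daylight saving runs 3 November 2029 – 3 March 2030; the standard-time date in Ishove Standard Time, February 20, 2030, is inside that window, so Ishove Standard Time is at UTC+05:00.
11:45 UTC + 5h = 16:45 Ishove Standard Time.

16:45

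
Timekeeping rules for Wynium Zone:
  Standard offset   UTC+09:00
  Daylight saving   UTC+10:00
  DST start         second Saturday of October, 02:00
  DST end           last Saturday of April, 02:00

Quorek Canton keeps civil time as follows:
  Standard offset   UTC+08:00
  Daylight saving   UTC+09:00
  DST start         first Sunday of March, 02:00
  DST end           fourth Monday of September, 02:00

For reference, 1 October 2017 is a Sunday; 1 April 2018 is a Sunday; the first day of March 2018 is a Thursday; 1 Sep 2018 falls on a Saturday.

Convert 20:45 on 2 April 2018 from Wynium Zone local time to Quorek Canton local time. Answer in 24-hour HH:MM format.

1 October 2017 is a Sunday, so the first Saturday is October 7 and the second is October 14.
1 April 2018 is a Sunday, so Saturdays fall on 7, 14, 21, 28; the last is April 28.
2 April 2018 lies within the daylight-saving period (14 October 2017 – 28 April 2018), so Wynium Zone is on daylight time, UTC+10:00.
20:45 Wynium Zone − 10h = 10:45 UTC.
1 March 2018 is a Thursday, so the first Sunday is March 4.
1 September 2018 is a Saturday, so the first Monday is September 3 and the fourth is September 24.
At the standard offset (UTC+08:00), 10:45 UTC + 8h = 18:45 Quorek Canton standard time.
The standard-time date in Quorek Canton, 2 April 2018, falls between 4 March and 24 September, so daylight saving is in effect and Quorek Canton is at UTC+09:00.
10:45 UTC + 9h = 19:45 Quorek Canton.

19:45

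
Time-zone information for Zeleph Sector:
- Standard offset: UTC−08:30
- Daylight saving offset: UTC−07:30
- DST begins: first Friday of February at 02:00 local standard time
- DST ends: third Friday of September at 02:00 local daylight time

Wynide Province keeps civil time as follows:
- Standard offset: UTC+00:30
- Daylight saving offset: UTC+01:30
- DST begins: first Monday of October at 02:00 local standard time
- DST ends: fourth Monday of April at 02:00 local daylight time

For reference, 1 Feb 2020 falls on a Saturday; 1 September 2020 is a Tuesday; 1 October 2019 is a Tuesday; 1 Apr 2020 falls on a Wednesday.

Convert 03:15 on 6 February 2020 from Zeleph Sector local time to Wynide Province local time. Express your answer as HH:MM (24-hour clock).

1 February 2020 is a Saturday, so the first Friday is February 7.
1 September 2020 is a Tuesday, so the first Friday is September 4 and the third is September 18.
Daylight saving runs 7 February – 18 September; 6 February 2020 is outside that window, so Zeleph Sector is on standard time at UTC−08:30.
03:15 Zeleph Sector + 8h30m = 11:45 UTC.
1 October 2019 is a Tuesday, so the first Monday is October 7.
1 April 2020 is a Wednesday, so the first Monday is April 6 and the fourth is April 27.
At the standard offset (UTC+00:30), 11:45 UTC + 0h30m = 12:15 Wynide Province standard time.
The standard-time date in Wynide Province, 6 February 2020, falls between 7 October 2019 and 27 April 2020, so daylight saving is in effect and Wynide Province is at UTC+01:30.
11:45 UTC + 1h30m = 13:15 Wynide Province.

13:15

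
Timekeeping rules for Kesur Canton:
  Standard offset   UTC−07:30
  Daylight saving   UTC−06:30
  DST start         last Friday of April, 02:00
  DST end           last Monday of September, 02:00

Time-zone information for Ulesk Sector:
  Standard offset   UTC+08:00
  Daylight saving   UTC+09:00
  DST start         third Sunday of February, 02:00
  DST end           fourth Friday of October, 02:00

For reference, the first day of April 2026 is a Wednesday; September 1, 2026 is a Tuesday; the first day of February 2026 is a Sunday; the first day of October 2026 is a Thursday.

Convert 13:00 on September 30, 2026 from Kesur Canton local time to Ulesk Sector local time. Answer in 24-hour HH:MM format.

1 April 2026 is a Wednesday, so Fridays fall on 3, 10, 17, 24; the last is April 24.
1 September 2026 is a Tuesday, so Mondays fall on 7, 14, 21, 28; the last is September 28.
September 30, 2026 is outside the daylight-saving period (24 April – 28 September), so Kesur Canton is on standard time, UTC−07:30.
13:00 Kesur Canton + 7h30m = 20:30 UTC.
1 February 2026 is a Sunday, so the first Sunday is February 1 and the third is February 15.
1 October 2026 is a Thursday, so the first Friday is October 2 and the fourth is October 23.
At the standard offset (UTC+08:00), 20:30 UTC + 8h = 04:30 Ulesk Sector standard time (rolling into the next day, 1 October 2026).
The standard-time date in Ulesk Sector, October 1, 2026, falls between 15 February and 23 October, so daylight saving is in effect and Ulesk Sector is at UTC+09:00.
20:30 UTC + 9h = 05:30 Ulesk Sector (rolling into the next day, 1 October 2026).

05:30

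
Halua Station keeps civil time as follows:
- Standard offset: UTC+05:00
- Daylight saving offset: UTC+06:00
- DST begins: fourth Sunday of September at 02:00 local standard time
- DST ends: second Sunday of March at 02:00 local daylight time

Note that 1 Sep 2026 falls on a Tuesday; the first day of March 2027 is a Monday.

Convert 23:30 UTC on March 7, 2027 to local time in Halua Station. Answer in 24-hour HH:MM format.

05:30

1 September 2026 is a Tuesday, so the first Sunday is September 6 and the fourth is September 27.
1 March 2027 is a Monday, so the first Sunday is March 7 and the second is March 14.
At the standard offset (UTC+05:00), 23:30 UTC + 5h = 04:30 Halua Station standard time (rolling into the next day, 8 March 2027).
The standard-time date in Halua Station, March 8, 2027, lies within the daylight-saving period (27 September 2026 – 14 March 2027), so Halua Station is on daylight time, UTC+06:00.
23:30 UTC + 6h = 05:30 local (rolling into the next day, 8 March 2027).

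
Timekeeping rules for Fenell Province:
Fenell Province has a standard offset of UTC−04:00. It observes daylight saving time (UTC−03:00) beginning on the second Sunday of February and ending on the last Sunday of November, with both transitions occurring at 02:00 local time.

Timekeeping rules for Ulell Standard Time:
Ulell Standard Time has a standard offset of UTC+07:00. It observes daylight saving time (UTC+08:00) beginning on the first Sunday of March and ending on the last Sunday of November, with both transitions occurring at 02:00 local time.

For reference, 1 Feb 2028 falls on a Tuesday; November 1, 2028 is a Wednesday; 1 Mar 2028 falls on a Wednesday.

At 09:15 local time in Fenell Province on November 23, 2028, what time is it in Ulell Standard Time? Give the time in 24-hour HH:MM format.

20:15

1 February 2028 is a Tuesday, so the first Sunday is February 6 and the second is February 13.
1 November 2028 is a Wednesday, so Sundays fall on 5, 12, 19, 26; the last is November 26.
November 23, 2028 falls between 13 February and 26 November, so daylight saving is in effect and Fenell Province is at UTC−03:00.
09:15 Fenell Province + 3h = 12:15 UTC.
1 March 2028 is a Wednesday, so the first Sunday is March 5.
1 November 2028 is a Wednesday, so Sundays fall on 5, 12, 19, 26; the last is November 26.
At the standard offset (UTC+07:00), 12:15 UTC + 7h = 19:15 Ulell Standard Time standard time.
The standard-time date in Ulell Standard Time, November 23, 2028, lies within the daylight-saving period (5 March – 26 November), so Ulell Standard Time is on daylight time, UTC+08:00.
12:15 UTC + 8h = 20:15 Ulell Standard Time.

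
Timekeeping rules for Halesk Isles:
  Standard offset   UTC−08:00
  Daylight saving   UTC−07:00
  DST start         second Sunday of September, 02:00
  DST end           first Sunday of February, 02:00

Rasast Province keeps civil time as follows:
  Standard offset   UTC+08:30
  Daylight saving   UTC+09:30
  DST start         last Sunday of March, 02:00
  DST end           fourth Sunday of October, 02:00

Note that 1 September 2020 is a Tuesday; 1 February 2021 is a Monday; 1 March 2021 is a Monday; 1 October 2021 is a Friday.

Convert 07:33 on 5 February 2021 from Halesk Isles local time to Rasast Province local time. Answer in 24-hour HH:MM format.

1 September 2020 is a Tuesday, so the first Sunday is September 6 and the second is September 13.
1 February 2021 is a Monday, so the first Sunday is February 7.
5 February 2021 falls between 13 September 2020 and 7 February 2021, so daylight saving is in effect and Halesk Isles is at UTC−07:00.
07:33 Halesk Isles + 7h = 14:33 UTC.
1 March 2021 is a Monday, so Sundays fall on 7, 14, 21, 28; the last is March 28.
1 October 2021 is a Friday, so the first Sunday is October 3 and the fourth is October 24.
At the standard offset (UTC+08:30), 14:33 UTC + 8h30m = 23:03 Rasast Province standard time.
The standard-time date in Rasast Province, 5 February 2021, does not fall between 28 March and 24 October, so daylight saving is not in effect and Rasast Province is at UTC+08:30.
14:33 UTC + 8h30m = 23:03 Rasast Province.

23:03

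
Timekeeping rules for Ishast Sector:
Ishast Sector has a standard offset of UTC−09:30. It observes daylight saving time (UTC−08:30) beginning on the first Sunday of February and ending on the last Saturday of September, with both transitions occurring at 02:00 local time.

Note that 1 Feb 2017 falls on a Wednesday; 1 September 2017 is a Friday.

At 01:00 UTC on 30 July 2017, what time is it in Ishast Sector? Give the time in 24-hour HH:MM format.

16:30

1 February 2017 is a Wednesday, so the first Sunday is February 5.
1 September 2017 is a Friday, so Saturdays fall on 2, 9, 16, 23, 30; the last is September 30.
At the standard offset (UTC−09:30), 01:00 UTC − 9h30m = 15:30 Ishast Sector standard time (rolling into the previous day, 29 July 2017).
The standard-time date in Ishast Sector, 29 July 2017, falls between 5 February and 30 September, so daylight saving is in effect and Ishast Sector is at UTC−08:30.
01:00 UTC − 8h30m = 16:30 local (rolling into the previous day, 29 July 2017).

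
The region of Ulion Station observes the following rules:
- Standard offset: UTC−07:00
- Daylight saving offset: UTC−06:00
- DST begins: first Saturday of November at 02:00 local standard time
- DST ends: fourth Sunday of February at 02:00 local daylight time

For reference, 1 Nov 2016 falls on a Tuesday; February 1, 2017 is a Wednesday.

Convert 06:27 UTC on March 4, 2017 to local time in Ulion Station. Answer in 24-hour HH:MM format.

23:27

1 November 2016 is a Tuesday, so the first Saturday is November 5.
1 February 2017 is a Wednesday, so the first Sunday is February 5 and the fourth is February 26.
At the standard offset (UTC−07:00), 06:27 UTC − 7h = 23:27 Ulion Station standard time (rolling into the previous day, 3 March 2017).
The standard-time date in Ulion Station, March 3, 2017, is outside the daylight-saving period (5 November 2016 – 26 February 2017), so Ulion Station is on standard time, UTC−07:00.
06:27 UTC − 7h = 23:27 local (rolling into the previous day, 3 March 2017).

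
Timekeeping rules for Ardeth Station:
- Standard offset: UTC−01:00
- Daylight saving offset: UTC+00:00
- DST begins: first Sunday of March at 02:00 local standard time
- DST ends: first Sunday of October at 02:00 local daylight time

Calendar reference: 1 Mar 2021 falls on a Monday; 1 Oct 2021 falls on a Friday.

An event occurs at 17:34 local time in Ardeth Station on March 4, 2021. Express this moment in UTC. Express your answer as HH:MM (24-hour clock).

1 March 2021 is a Monday, so the first Sunday is March 7.
1 October 2021 is a Friday, so the first Sunday is October 3.
Daylight saving runs 7 March – 3 October; March 4, 2021 is outside that window, so Ardeth Station is on standard time at UTC−01:00.
17:34 local + 1h = 18:34 UTC.

18:34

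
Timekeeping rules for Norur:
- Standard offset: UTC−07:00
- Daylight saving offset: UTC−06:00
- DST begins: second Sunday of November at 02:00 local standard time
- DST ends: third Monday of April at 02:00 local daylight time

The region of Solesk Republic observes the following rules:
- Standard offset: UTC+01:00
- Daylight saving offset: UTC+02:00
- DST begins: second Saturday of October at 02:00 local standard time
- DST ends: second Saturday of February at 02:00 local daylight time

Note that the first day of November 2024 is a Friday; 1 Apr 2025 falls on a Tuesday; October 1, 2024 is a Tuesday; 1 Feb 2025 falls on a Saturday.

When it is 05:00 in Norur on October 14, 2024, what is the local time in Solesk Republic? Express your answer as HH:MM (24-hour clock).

14:00

1 November 2024 is a Friday, so the first Sunday is November 3 and the second is November 10.
1 April 2025 is a Tuesday, so the first Monday is April 7 and the third is April 21.
Daylight saving runs 10 November 2024 – 21 April 2025; October 14, 2024 is outside that window, so Norur is on standard time at UTC−07:00.
05:00 Norur + 7h = 12:00 UTC.
1 October 2024 is a Tuesday, so the first Saturday is October 5 and the second is October 12.
1 February 2025 is a Saturday, so the first Saturday is February 1 and the second is February 8.
At the standard offset (UTC+01:00), 12:00 UTC + 1h = 13:00 Solesk Republic standard time.
Daylight saving runs 12 October 2024 – 8 February 2025; the standard-time date in Solesk Republic, October 14, 2024, is inside that window, so Solesk Republic is at UTC+02:00.
12:00 UTC + 2h = 14:00 Solesk Republic.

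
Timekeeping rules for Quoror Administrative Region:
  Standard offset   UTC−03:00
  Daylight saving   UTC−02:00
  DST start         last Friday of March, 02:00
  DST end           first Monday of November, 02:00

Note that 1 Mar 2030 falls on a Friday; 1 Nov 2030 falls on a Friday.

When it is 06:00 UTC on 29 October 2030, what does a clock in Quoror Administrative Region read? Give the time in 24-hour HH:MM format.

1 March 2030 is a Friday, so Fridays fall on 1, 8, 15, 22, 29; the last is March 29.
1 November 2030 is a Friday, so the first Monday is November 4.
At the standard offset (UTC−03:00), 06:00 UTC − 3h = 03:00 Quoror Administrative Region standard time.
The standard-time date in Quoror Administrative Region, 29 October 2030, lies within the daylight-saving period (29 March – 4 November), so Quoror Administrative Region is on daylight time, UTC−02:00.
06:00 UTC − 2h = 04:00 local.

04:00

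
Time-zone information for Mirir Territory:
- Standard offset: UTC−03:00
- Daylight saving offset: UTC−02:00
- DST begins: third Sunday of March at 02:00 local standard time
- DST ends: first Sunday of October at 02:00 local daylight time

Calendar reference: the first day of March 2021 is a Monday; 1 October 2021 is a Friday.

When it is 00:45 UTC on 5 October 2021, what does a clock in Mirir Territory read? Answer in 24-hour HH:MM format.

21:45

1 March 2021 is a Monday, so the first Sunday is March 7 and the third is March 21.
1 October 2021 is a Friday, so the first Sunday is October 3.
At the standard offset (UTC−03:00), 00:45 UTC − 3h = 21:45 Mirir Territory standard time (rolling into the previous day, 4 October 2021).
The standard-time date in Mirir Territory, 4 October 2021, is outside the daylight-saving period (21 March – 3 October), so Mirir Territory is on standard time, UTC−03:00.
00:45 UTC − 3h = 21:45 local (rolling into the previous day, 4 October 2021).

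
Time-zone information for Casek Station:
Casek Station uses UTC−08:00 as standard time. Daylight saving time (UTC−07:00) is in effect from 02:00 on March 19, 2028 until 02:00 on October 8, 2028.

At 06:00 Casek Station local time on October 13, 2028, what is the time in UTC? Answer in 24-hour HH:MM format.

14:00

October 13, 2028 is outside the daylight-saving period (19 March – 8 October), so Casek Station is on standard time, UTC−08:00.
06:00 local + 8h = 14:00 UTC.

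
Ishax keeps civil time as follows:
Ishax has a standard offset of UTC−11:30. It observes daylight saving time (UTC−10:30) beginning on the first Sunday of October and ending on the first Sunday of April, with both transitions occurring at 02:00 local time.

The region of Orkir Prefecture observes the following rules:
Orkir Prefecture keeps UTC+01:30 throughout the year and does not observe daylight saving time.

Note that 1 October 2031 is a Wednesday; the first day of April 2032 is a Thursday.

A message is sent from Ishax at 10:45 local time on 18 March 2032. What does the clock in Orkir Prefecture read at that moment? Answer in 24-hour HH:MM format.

22:45

1 October 2031 is a Wednesday, so the first Sunday is October 5.
1 April 2032 is a Thursday, so the first Sunday is April 4.
18 March 2032 falls between 5 October 2031 and 4 April 2032, so daylight saving is in effect and Ishax is at UTC−10:30.
10:45 Ishax + 10h30m = 21:15 UTC.
Orkir Prefecture has no daylight saving, so its offset is UTC+01:30 year-round.
21:15 UTC + 1h30m = 22:45 Orkir Prefecture.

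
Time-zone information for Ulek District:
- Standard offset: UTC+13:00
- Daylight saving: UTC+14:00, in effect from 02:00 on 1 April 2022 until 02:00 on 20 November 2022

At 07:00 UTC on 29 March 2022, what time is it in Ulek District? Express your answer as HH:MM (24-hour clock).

20:00

At the standard offset (UTC+13:00), 07:00 UTC + 13h = 20:00 Ulek District standard time.
The standard-time date in Ulek District, 29 March 2022, does not fall between 1 April and 20 November, so daylight saving is not in effect and Ulek District is at UTC+13:00.
07:00 UTC + 13h = 20:00 local.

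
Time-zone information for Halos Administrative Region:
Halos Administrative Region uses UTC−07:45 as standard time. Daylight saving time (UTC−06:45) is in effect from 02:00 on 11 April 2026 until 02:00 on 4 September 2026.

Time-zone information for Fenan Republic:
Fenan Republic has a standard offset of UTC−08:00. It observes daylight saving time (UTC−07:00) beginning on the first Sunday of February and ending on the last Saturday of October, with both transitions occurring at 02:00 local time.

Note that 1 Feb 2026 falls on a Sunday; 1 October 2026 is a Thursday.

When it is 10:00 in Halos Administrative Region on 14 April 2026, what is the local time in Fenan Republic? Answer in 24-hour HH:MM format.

14 April 2026 falls between 11 April and 4 September, so daylight saving is in effect and Halos Administrative Region is at UTC−06:45.
10:00 Halos Administrative Region + 6h45m = 16:45 UTC.
1 February 2026 is a Sunday, so the first Sunday is February 1.
1 October 2026 is a Thursday, so Saturdays fall on 3, 10, 17, 24, 31; the last is October 31.
At the standard offset (UTC−08:00), 16:45 UTC − 8h = 08:45 Fenan Republic standard time.
The standard-time date in Fenan Republic, 14 April 2026, lies within the daylight-saving period (1 February – 31 October), so Fenan Republic is on daylight time, UTC−07:00.
16:45 UTC − 7h = 09:45 Fenan Republic.

09:45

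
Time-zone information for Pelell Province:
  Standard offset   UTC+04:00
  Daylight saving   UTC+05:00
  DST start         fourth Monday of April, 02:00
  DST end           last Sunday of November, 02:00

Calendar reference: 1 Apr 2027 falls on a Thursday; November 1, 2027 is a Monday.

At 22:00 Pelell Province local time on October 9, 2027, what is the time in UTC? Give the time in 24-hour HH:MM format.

17:00

1 April 2027 is a Thursday, so the first Monday is April 5 and the fourth is April 26.
1 November 2027 is a Monday, so Sundays fall on 7, 14, 21, 28; the last is November 28.
Daylight saving runs 26 April – 28 November; October 9, 2027 is inside that window, so Pelell Province is at UTC+05:00.
22:00 local − 5h = 17:00 UTC.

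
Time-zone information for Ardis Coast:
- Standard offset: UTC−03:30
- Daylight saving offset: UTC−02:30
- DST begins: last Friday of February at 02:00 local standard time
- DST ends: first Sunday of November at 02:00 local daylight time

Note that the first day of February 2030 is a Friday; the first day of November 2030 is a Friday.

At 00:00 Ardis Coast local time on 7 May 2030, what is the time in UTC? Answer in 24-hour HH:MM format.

1 February 2030 is a Friday, so Fridays fall on 1, 8, 15, 22; the last is February 22.
1 November 2030 is a Friday, so the first Sunday is November 3.
Daylight saving runs 22 February – 3 November; 7 May 2030 is inside that window, so Ardis Coast is at UTC−02:30.
00:00 local + 2h30m = 02:30 UTC.

02:30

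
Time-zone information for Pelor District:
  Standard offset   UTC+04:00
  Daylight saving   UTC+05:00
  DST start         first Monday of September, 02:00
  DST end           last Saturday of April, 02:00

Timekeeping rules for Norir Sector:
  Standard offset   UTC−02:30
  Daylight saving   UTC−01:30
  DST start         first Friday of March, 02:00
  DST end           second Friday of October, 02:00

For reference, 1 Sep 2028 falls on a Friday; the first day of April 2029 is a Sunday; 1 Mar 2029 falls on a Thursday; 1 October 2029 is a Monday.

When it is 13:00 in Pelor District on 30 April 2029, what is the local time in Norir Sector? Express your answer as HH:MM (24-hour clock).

1 September 2028 is a Friday, so the first Monday is September 4.
1 April 2029 is a Sunday, so Saturdays fall on 7, 14, 21, 28; the last is April 28.
30 April 2029 is outside the daylight-saving period (4 September 2028 – 28 April 2029), so Pelor District is on standard time, UTC+04:00.
13:00 Pelor District − 4h = 09:00 UTC.
1 March 2029 is a Thursday, so the first Friday is March 2.
1 October 2029 is a Monday, so the first Friday is October 5 and the second is October 12.
At the standard offset (UTC−02:30), 09:00 UTC − 2h30m = 06:30 Norir Sector standard time.
The standard-time date in Norir Sector, 30 April 2029, falls between 2 March and 12 October, so daylight saving is in effect and Norir Sector is at UTC−01:30.
09:00 UTC − 1h30m = 07:30 Norir Sector.

07:30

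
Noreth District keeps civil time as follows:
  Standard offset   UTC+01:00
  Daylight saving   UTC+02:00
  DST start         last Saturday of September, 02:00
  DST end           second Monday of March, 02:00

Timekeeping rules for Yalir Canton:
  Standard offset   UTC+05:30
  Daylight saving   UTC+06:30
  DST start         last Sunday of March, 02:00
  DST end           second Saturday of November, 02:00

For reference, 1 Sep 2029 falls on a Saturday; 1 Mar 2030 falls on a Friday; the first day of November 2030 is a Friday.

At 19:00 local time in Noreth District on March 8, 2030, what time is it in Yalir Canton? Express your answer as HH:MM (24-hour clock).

22:30

1 September 2029 is a Saturday, so Saturdays fall on 1, 8, 15, 22, 29; the last is September 29.
1 March 2030 is a Friday, so the first Monday is March 4 and the second is March 11.
Daylight saving runs 29 September 2029 – 11 March 2030; March 8, 2030 is inside that window, so Noreth District is at UTC+02:00.
19:00 Noreth District − 2h = 17:00 UTC.
1 March 2030 is a Friday, so Sundays fall on 3, 10, 17, 24, 31; the last is March 31.
1 November 2030 is a Friday, so the first Saturday is November 2 and the second is November 9.
At the standard offset (UTC+05:30), 17:00 UTC + 5h30m = 22:30 Yalir Canton standard time.
The standard-time date in Yalir Canton, March 8, 2030, does not fall between 31 March and 9 November, so daylight saving is not in effect and Yalir Canton is at UTC+05:30.
17:00 UTC + 5h30m = 22:30 Yalir Canton.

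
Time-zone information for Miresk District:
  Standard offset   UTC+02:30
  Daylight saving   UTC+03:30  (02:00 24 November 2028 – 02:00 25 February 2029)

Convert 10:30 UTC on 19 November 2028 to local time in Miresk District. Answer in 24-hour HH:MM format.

At the standard offset (UTC+02:30), 10:30 UTC + 2h30m = 13:00 Miresk District standard time.
The standard-time date in Miresk District, 19 November 2028, does not fall between 24 November 2028 and 25 February 2029, so daylight saving is not in effect and Miresk District is at UTC+02:30.
10:30 UTC + 2h30m = 13:00 local.

13:00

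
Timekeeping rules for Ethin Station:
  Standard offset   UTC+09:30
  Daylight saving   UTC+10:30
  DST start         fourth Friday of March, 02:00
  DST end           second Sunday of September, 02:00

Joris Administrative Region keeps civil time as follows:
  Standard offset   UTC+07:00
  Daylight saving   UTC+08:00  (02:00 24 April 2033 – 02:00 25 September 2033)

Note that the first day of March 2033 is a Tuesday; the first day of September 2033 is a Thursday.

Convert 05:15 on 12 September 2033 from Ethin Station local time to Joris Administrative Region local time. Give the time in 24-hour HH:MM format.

1 March 2033 is a Tuesday, so the first Friday is March 4 and the fourth is March 25.
1 September 2033 is a Thursday, so the first Sunday is September 4 and the second is September 11.
12 September 2033 is outside the daylight-saving period (25 March – 11 September), so Ethin Station is on standard time, UTC+09:30.
05:15 Ethin Station − 9h30m = 19:45 UTC (rolling into the previous day, 11 September 2033).
At the standard offset (UTC+07:00), 19:45 UTC + 7h = 02:45 Joris Administrative Region standard time (rolling into the next day, 12 September 2033).
The standard-time date in Joris Administrative Region, 12 September 2033, lies within the daylight-saving period (24 April – 25 September), so Joris Administrative Region is on daylight time, UTC+08:00.
19:45 UTC + 8h = 03:45 Joris Administrative Region (rolling into the next day, 12 September 2033).

03:45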